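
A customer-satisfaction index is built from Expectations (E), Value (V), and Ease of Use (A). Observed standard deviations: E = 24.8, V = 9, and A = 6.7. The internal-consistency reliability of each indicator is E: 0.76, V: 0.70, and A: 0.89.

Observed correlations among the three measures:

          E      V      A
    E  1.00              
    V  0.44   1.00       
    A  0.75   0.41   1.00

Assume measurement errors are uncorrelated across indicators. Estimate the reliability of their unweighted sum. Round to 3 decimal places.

Var(E+V+A) = 24.8² + 9² + 6.7² + 2·[24.8·9·0.44 + 24.8·6.7·0.75 + 9·6.7·0.41] = 740.93 + 495.102 = 1236.03.
With uncorrelated errors the cross-covariances are all true-score covariance, so they carry over unchanged; only the diagonal terms shrink to ρᵢσᵢ².
True-score variance = [24.8²·0.76 + 9²·0.70 + 6.7²·0.89] + 495.102 = 564.083 + 495.102 = 1059.18.
Reliability = 1059.18 / 1236.03 = 0.857.

0.857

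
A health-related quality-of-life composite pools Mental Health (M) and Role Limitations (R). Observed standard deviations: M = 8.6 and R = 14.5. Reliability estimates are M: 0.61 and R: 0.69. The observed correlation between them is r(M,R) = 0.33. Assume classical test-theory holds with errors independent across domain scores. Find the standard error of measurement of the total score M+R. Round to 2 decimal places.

9.70

Var(total) = 284.21 + 82.302 = 366.512.
True-score variance = 190.188 + 82.302 = 272.49, so reliability = 0.7435.
Error variance = 366.512 − 272.49 = 94.0219; SEM = √94.0219 = 9.70.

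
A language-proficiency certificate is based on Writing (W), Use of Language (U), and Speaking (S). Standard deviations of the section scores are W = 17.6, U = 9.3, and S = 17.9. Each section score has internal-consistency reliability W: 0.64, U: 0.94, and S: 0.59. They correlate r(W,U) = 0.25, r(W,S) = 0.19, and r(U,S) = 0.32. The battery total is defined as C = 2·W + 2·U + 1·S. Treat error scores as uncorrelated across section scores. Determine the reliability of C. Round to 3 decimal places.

0.777

Var(C) = 2²·17.6² + 2²·9.3² + 17.9² + 2·[4·17.6·9.3·0.25 + 2·17.6·17.9·0.19 + 2·9.3·17.9·0.32] = 1905.41 + 779.872 = 2685.28.
Because errors are independent across components, Cov(Tᵢ,Tⱼ) = Cov(Xᵢ,Xⱼ); the off-diagonal part of the true-score variance is the same as above.
True-score variance = [2²·17.6²·0.64 + 2²·9.3²·0.94 + 17.9²·0.59] + 779.872 = 1307.23 + 779.872 = 2087.1.
Reliability = 2087.1 / 2685.28 = 0.777.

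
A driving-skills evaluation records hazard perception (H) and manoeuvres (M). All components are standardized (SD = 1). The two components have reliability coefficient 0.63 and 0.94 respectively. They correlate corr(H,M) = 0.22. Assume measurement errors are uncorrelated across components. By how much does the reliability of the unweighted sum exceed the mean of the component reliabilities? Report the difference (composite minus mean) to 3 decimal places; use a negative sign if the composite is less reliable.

Var(sum) = 2 + 0.44 = 2.44; true-score variance = 1.57 + 0.44 = 2.01; composite reliability = 0.8238.
Mean component reliability = 0.7850.
Difference = 0.8238 − 0.7850 = 0.039.

0.039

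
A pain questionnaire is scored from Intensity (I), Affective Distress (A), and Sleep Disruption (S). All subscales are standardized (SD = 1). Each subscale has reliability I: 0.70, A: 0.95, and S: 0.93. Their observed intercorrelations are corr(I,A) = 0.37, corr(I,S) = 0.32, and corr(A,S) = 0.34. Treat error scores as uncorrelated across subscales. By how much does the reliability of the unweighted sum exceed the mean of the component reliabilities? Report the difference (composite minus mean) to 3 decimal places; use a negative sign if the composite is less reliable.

Var(sum) = 3 + 2.06 = 5.06; true-score variance = 2.58 + 2.06 = 4.64; composite reliability = 0.9170.
Mean component reliability = 0.8600.
Difference = 0.9170 − 0.8600 = 0.057.

0.057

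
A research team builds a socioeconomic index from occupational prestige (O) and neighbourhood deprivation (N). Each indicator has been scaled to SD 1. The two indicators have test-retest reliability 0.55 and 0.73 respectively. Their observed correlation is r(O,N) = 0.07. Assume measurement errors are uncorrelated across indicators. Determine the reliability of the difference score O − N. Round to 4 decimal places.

0.6129

Var(O−N) = 1 + 1 − 2·0.07 = 2 − 0.14 = 1.86.
Under uncorrelated errors the observed covariances equal the true-score covariances, so only the own-variance terms attenuate.
True-score variance = [0.55 + 0.73] − 0.14 = 1.28 − 0.14 = 1.14.
Reliability = 1.14 / 1.86 = 0.6129.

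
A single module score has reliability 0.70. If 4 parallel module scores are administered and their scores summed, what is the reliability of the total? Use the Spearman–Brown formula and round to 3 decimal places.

ρ_k = kρ / (1 + (k−1)ρ) = 4·0.70 / (1 + 3·0.70) = 2.800 / 3.100 = 0.903.

0.903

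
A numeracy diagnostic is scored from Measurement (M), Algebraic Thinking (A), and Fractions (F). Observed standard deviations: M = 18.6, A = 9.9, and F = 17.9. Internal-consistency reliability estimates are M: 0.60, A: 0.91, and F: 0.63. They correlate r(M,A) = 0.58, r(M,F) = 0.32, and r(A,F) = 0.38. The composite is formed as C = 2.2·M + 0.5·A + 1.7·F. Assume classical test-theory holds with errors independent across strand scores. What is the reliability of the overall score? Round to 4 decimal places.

Var(C) = 2.2²·18.6² + 0.5²·9.9² + 1.7²·17.9² + 2·[1.1·18.6·9.9·0.58 + 3.74·18.6·17.9·0.32 + 0.85·9.9·17.9·0.38] = 2624.93 + 1146.37 = 3771.3.
Because errors are independent across components, Cov(Tᵢ,Tⱼ) = Cov(Xᵢ,Xⱼ); the off-diagonal part of the true-score variance is the same as above.
True-score variance = [2.2²·18.6²·0.60 + 0.5²·9.9²·0.91 + 1.7²·17.9²·0.63] + 1146.37 = 1610.34 + 1146.37 = 2756.7.
Reliability = 2756.7 / 3771.3 = 0.7310.

0.7310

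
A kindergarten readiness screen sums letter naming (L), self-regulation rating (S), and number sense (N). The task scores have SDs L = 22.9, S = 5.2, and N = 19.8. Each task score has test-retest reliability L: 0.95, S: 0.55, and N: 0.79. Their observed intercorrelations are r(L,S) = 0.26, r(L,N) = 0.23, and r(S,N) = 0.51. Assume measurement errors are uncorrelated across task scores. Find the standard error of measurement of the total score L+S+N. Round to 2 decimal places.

Var(total) = 943.49 + 375.514 = 1319.
True-score variance = 822.773 + 375.514 = 1198.29, so reliability = 0.9085.
Error variance = 1319 − 1198.29 = 120.717; SEM = √120.717 = 10.99.

10.99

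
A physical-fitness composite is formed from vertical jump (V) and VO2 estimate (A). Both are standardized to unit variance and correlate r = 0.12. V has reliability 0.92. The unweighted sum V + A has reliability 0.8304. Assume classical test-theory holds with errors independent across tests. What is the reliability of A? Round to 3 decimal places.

0.700

Var(V+A) = 2 + 2·0.12 = 2.240.
True-score variance = ρ_V + ρ_A + 2·0.12, so 0.8304 = (0.92 + ρ_A + 0.24) / 2.240.
ρ_A = 0.8304·2.240 − 0.92 − 0.24 = 0.700.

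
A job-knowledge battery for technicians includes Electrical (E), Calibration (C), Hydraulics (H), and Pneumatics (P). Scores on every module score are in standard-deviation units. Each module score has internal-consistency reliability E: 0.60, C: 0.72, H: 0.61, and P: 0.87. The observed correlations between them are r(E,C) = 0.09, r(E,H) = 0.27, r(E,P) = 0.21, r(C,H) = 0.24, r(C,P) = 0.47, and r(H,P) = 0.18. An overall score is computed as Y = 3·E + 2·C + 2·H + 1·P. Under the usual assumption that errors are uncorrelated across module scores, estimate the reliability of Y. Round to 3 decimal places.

0.772

Var(Y) = 3² + 2² + 2² + 1 + 2·[6·0.09 + 6·0.27 + 3·0.21 + 4·0.24 + 2·0.47 + 2·0.18] = 18 + 10.1 = 28.1.
With uncorrelated errors the cross-covariances are all true-score covariance, so they carry over unchanged; only the diagonal terms shrink to ρᵢσᵢ².
True-score variance = [3²·0.60 + 2²·0.72 + 2²·0.61 + 0.87] + 10.1 = 11.59 + 10.1 = 21.69.
Reliability = 21.69 / 28.1 = 0.772.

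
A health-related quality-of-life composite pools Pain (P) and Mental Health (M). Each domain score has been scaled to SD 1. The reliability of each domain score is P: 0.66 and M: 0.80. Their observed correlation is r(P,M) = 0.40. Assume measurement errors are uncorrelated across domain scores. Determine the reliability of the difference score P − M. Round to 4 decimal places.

Var(P−M) = 1 + 1 − 2·0.40 = 2 − 0.8 = 1.2.
With uncorrelated errors the cross-covariances are all true-score covariance, so they carry over unchanged; only the diagonal terms shrink to ρᵢσᵢ².
True-score variance = [0.66 + 0.80] − 0.8 = 1.46 − 0.8 = 0.66.
Reliability = 0.66 / 1.2 = 0.5500.

0.5500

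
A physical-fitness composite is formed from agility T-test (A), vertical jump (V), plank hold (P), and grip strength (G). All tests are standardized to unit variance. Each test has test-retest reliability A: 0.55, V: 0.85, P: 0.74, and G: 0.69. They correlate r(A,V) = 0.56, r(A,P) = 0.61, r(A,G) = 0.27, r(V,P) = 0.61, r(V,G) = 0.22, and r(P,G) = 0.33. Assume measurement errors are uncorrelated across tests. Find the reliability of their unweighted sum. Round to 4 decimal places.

Var(A+V+P+G) = 4 + 2·[0.56 + 0.61 + 0.27 + 0.61 + 0.22 + 0.33] = 4 + 5.2 = 9.2.
With uncorrelated errors the cross-covariances are all true-score covariance, so they carry over unchanged; only the diagonal terms shrink to ρᵢσᵢ².
True-score variance = [0.55 + 0.85 + 0.74 + 0.69] + 5.2 = 2.83 + 5.2 = 8.03.
Reliability = 8.03 / 9.2 = 0.8728.

0.8728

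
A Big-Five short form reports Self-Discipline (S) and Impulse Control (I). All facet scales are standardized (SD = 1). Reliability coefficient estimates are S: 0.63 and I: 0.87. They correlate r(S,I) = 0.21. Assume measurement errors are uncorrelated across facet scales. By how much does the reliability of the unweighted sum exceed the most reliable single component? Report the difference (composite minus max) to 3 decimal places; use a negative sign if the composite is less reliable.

-0.077

Var(sum) = 2 + 0.42 = 2.42; true-score variance = 1.5 + 0.42 = 1.92; composite reliability = 0.7934.
Max component reliability = 0.8700.
Difference = 0.7934 − 0.8700 = -0.077.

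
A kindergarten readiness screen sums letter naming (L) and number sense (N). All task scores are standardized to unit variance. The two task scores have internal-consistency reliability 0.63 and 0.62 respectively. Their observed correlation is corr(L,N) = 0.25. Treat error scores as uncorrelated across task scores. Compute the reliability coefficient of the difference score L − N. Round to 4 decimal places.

Var(L−N) = 1 + 1 − 2·0.25 = 2 − 0.5 = 1.5.
Under uncorrelated errors the observed covariances equal the true-score covariances, so only the own-variance terms attenuate.
True-score variance = [0.63 + 0.62] − 0.5 = 1.25 − 0.5 = 0.75.
Reliability = 0.75 / 1.5 = 0.5000.

0.5000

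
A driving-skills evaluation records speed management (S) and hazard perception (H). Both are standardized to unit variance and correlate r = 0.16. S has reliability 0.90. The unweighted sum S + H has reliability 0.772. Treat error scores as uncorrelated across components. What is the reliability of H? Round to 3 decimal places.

0.571

Var(S+H) = 2 + 2·0.16 = 2.320.
True-score variance = ρ_S + ρ_H + 2·0.16, so 0.772 = (0.90 + ρ_H + 0.32) / 2.320.
ρ_H = 0.772·2.320 − 0.90 − 0.32 = 0.571.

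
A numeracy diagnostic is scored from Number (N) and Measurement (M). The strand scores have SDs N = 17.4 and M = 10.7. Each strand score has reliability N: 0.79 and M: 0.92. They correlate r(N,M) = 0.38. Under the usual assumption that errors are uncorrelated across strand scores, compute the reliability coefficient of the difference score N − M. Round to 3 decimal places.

Var(N−M) = 17.4² + 10.7² − 2·17.4·10.7·0.38 = 417.25 − 141.497 = 275.753.
Because errors are independent across components, Cov(Tᵢ,Tⱼ) = Cov(Xᵢ,Xⱼ); the off-diagonal part of the true-score variance is the same as above.
True-score variance = [17.4²·0.79 + 10.7²·0.92] − 141.497 = 344.511 − 141.497 = 203.014.
Reliability = 203.014 / 275.753 = 0.736.

0.736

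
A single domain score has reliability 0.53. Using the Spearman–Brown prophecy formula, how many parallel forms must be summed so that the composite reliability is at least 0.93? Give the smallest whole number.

12

k ≥ ρ*(1−ρ₁)/(ρ₁(1−ρ*)) = 0.93·0.47 / (0.53·0.07) = 11.782.
Smallest integer k = 12.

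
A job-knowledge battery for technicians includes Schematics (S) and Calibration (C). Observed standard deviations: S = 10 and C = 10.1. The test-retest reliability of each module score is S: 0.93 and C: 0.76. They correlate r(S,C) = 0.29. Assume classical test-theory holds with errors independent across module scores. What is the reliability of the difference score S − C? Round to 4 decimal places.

Var(S−C) = 10² + 10.1² − 2·10·10.1·0.29 = 202.01 − 58.58 = 143.43.
With uncorrelated errors the cross-covariances are all true-score covariance, so they carry over unchanged; only the diagonal terms shrink to ρᵢσᵢ².
True-score variance = [10²·0.93 + 10.1²·0.76] − 58.58 = 170.528 − 58.58 = 111.948.
Reliability = 111.948 / 143.43 = 0.7805.

0.7805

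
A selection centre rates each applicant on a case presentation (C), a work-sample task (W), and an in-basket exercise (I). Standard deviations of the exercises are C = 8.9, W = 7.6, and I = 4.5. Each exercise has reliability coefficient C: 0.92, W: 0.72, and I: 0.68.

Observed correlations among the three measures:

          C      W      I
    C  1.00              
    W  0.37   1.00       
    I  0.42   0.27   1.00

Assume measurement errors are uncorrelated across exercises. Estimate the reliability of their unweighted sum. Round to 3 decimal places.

Var(C+W+I) = 8.9² + 7.6² + 4.5² + 2·[8.9·7.6·0.37 + 8.9·4.5·0.42 + 7.6·4.5·0.27] = 157.22 + 102.164 = 259.384.
Under uncorrelated errors the observed covariances equal the true-score covariances, so only the own-variance terms attenuate.
True-score variance = [8.9²·0.92 + 7.6²·0.72 + 4.5²·0.68] + 102.164 = 128.23 + 102.164 = 230.394.
Reliability = 230.394 / 259.384 = 0.888.

0.888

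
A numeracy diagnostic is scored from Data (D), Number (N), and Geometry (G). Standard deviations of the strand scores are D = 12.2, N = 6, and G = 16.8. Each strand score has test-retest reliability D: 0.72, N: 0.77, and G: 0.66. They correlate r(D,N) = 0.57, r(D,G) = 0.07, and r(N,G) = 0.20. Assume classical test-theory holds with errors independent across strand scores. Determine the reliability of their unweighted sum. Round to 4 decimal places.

0.7645

Var(D+N+G) = 12.2² + 6² + 16.8² + 2·[12.2·6·0.57 + 12.2·16.8·0.07 + 6·16.8·0.20] = 467.08 + 152.462 = 619.542.
Because errors are independent across components, Cov(Tᵢ,Tⱼ) = Cov(Xᵢ,Xⱼ); the off-diagonal part of the true-score variance is the same as above.
True-score variance = [12.2²·0.72 + 6²·0.77 + 16.8²·0.66] + 152.462 = 321.163 + 152.462 = 473.626.
Reliability = 473.626 / 619.542 = 0.7645.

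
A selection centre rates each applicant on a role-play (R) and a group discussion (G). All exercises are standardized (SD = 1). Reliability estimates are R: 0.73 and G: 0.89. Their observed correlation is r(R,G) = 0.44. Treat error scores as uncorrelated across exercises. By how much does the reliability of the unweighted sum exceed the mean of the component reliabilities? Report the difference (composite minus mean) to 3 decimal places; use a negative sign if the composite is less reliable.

0.058

Var(sum) = 2 + 0.88 = 2.88; true-score variance = 1.62 + 0.88 = 2.5; composite reliability = 0.8681.
Mean component reliability = 0.8100.
Difference = 0.8681 − 0.8100 = 0.058.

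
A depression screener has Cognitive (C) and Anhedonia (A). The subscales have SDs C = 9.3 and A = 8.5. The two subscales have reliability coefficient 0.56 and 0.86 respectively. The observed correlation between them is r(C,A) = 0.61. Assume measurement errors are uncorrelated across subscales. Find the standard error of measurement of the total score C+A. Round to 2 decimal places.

6.94

Var(total) = 158.74 + 96.441 = 255.181.
True-score variance = 110.569 + 96.441 = 207.01, so reliability = 0.8112.
Error variance = 255.181 − 207.01 = 48.1706; SEM = √48.1706 = 6.94.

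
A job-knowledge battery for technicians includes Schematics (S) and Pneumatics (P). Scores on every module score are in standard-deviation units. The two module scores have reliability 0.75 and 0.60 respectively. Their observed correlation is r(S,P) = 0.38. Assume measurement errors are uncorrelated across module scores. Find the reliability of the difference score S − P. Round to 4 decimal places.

0.4758

Var(S−P) = 1 + 1 − 2·0.38 = 2 − 0.76 = 1.24.
Under uncorrelated errors the observed covariances equal the true-score covariances, so only the own-variance terms attenuate.
True-score variance = [0.75 + 0.60] − 0.76 = 1.35 − 0.76 = 0.59.
Reliability = 0.59 / 1.24 = 0.4758.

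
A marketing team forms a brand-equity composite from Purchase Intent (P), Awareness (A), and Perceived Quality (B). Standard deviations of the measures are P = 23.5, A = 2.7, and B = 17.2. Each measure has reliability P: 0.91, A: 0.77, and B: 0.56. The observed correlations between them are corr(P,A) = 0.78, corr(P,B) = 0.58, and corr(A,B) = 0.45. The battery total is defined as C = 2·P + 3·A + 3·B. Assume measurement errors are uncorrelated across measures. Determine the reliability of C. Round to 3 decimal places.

0.841

Var(C) = 2²·23.5² + 3²·2.7² + 3²·17.2² + 2·[6·23.5·2.7·0.78 + 6·23.5·17.2·0.58 + 9·2.7·17.2·0.45] = 4937.17 + 3783.29 = 8720.46.
Because errors are independent across components, Cov(Tᵢ,Tⱼ) = Cov(Xᵢ,Xⱼ); the off-diagonal part of the true-score variance is the same as above.
True-score variance = [2²·23.5²·0.91 + 3²·2.7²·0.77 + 3²·17.2²·0.56] + 3783.29 = 3551.74 + 3783.29 = 7335.03.
Reliability = 7335.03 / 8720.46 = 0.841.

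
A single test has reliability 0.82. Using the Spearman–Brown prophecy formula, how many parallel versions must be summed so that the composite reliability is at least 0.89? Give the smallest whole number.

k ≥ ρ*(1−ρ₁)/(ρ₁(1−ρ*)) = 0.89·0.18 / (0.82·0.11) = 1.776.
Smallest integer k = 2.

2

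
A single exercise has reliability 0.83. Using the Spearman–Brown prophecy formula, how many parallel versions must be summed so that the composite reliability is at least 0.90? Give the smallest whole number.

2

k ≥ ρ*(1−ρ₁)/(ρ₁(1−ρ*)) = 0.90·0.17 / (0.83·0.10) = 1.843.
Smallest integer k = 2.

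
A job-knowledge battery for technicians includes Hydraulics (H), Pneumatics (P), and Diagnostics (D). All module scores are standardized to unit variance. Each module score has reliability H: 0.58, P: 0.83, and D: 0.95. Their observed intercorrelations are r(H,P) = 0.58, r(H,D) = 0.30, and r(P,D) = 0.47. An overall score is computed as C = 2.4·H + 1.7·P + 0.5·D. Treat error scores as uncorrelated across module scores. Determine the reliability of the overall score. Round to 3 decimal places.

Var(C) = 2.4² + 1.7² + 0.5² + 2·[4.08·0.58 + 1.2·0.30 + 0.85·0.47] = 8.9 + 6.2518 = 15.1518.
Under uncorrelated errors the observed covariances equal the true-score covariances, so only the own-variance terms attenuate.
True-score variance = [2.4²·0.58 + 1.7²·0.83 + 0.5²·0.95] + 6.2518 = 5.977 + 6.2518 = 12.2288.
Reliability = 12.2288 / 15.1518 = 0.807.

0.807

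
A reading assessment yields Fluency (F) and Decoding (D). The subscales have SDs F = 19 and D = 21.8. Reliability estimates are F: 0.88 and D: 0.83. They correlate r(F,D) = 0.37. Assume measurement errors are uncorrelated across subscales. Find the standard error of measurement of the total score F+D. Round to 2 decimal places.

Var(total) = 836.24 + 306.508 = 1142.75.
True-score variance = 712.129 + 306.508 = 1018.64, so reliability = 0.8914.
Error variance = 1142.75 − 1018.64 = 124.111; SEM = √124.111 = 11.14.

11.14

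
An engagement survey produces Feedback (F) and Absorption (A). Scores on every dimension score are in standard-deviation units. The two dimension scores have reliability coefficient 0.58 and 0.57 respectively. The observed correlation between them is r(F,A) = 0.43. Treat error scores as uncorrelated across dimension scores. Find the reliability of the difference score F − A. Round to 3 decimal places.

Var(F−A) = 1 + 1 − 2·0.43 = 2 − 0.86 = 1.14.
Under uncorrelated errors the observed covariances equal the true-score covariances, so only the own-variance terms attenuate.
True-score variance = [0.58 + 0.57] − 0.86 = 1.15 − 0.86 = 0.29.
Reliability = 0.29 / 1.14 = 0.254.

0.254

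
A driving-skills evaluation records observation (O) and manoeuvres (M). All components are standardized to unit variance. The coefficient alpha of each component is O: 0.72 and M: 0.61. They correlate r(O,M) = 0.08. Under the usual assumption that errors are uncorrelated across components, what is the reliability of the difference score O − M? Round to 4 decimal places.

Var(O−M) = 1 + 1 − 2·0.08 = 2 − 0.16 = 1.84.
Under uncorrelated errors the observed covariances equal the true-score covariances, so only the own-variance terms attenuate.
True-score variance = [0.72 + 0.61] − 0.16 = 1.33 − 0.16 = 1.17.
Reliability = 1.17 / 1.84 = 0.6359.

0.6359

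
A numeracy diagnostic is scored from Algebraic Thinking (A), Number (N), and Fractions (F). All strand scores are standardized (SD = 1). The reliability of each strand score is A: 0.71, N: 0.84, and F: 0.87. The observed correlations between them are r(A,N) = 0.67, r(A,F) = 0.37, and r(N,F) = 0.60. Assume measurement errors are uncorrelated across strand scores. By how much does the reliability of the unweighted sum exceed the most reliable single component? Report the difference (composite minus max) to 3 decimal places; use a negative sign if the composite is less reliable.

0.038

Var(sum) = 3 + 3.28 = 6.28; true-score variance = 2.42 + 3.28 = 5.7; composite reliability = 0.9076.
Max component reliability = 0.8700.
Difference = 0.9076 − 0.8700 = 0.038.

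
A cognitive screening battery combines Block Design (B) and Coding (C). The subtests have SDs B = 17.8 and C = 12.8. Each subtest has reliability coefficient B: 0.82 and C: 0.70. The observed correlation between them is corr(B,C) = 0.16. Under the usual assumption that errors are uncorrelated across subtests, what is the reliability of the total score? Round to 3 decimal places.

0.808

Var(B+C) = 17.8² + 12.8² + 2·[17.8·12.8·0.16] = 480.68 + 72.9088 = 553.589.
Because errors are independent across components, Cov(Tᵢ,Tⱼ) = Cov(Xᵢ,Xⱼ); the off-diagonal part of the true-score variance is the same as above.
True-score variance = [17.8²·0.82 + 12.8²·0.70] + 72.9088 = 374.497 + 72.9088 = 447.406.
Reliability = 447.406 / 553.589 = 0.808.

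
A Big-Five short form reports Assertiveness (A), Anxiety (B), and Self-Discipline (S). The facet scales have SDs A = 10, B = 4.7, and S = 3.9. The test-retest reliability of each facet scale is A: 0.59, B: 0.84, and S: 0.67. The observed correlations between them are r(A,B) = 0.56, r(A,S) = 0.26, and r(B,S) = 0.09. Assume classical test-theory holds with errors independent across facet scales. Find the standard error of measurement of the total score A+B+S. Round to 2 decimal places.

7.04

Var(total) = 137.3 + 76.2194 = 213.519.
True-score variance = 87.7463 + 76.2194 = 163.966, so reliability = 0.7679.
Error variance = 213.519 − 163.966 = 49.5537; SEM = √49.5537 = 7.04.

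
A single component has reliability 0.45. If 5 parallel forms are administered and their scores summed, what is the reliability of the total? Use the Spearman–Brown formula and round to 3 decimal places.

0.804

ρ_k = kρ / (1 + (k−1)ρ) = 5·0.45 / (1 + 4·0.45) = 2.250 / 2.800 = 0.804.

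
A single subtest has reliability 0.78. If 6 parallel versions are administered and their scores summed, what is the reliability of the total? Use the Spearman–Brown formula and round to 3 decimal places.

0.955

ρ_k = kρ / (1 + (k−1)ρ) = 6·0.78 / (1 + 5·0.78) = 4.680 / 4.900 = 0.955.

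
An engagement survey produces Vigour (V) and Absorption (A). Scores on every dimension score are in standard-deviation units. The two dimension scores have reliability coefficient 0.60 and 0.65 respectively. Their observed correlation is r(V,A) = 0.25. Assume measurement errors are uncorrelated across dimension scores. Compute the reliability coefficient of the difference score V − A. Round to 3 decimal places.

Var(V−A) = 1 + 1 − 2·0.25 = 2 − 0.5 = 1.5.
Because errors are independent across components, Cov(Tᵢ,Tⱼ) = Cov(Xᵢ,Xⱼ); the off-diagonal part of the true-score variance is the same as above.
True-score variance = [0.60 + 0.65] − 0.5 = 1.25 − 0.5 = 0.75.
Reliability = 0.75 / 1.5 = 0.500.

0.500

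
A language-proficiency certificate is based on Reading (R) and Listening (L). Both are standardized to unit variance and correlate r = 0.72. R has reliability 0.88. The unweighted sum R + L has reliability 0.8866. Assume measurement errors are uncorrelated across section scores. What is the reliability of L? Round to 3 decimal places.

Var(R+L) = 2 + 2·0.72 = 3.440.
True-score variance = ρ_R + ρ_L + 2·0.72, so 0.8866 = (0.88 + ρ_L + 1.44) / 3.440.
ρ_L = 0.8866·3.440 − 0.88 − 1.44 = 0.730.

0.730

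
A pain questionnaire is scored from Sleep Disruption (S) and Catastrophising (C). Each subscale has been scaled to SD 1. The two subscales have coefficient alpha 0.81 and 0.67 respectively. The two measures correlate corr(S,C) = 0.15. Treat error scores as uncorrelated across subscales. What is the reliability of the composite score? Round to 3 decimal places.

Var(S+C) = 2 + 2·[0.15] = 2 + 0.3 = 2.3.
Because errors are independent across components, Cov(Tᵢ,Tⱼ) = Cov(Xᵢ,Xⱼ); the off-diagonal part of the true-score variance is the same as above.
True-score variance = [0.81 + 0.67] + 0.3 = 1.48 + 0.3 = 1.78.
Reliability = 1.78 / 2.3 = 0.774.

0.774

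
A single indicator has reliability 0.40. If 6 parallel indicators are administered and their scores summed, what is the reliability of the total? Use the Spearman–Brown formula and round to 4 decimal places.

ρ_k = kρ / (1 + (k−1)ρ) = 6·0.40 / (1 + 5·0.40) = 2.400 / 3.000 = 0.8000.

0.8000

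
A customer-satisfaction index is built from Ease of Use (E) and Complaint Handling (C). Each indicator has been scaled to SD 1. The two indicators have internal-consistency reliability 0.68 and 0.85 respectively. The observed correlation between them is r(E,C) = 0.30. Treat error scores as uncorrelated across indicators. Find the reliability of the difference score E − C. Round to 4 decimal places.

0.6643

Var(E−C) = 1 + 1 − 2·0.30 = 2 − 0.6 = 1.4.
With uncorrelated errors the cross-covariances are all true-score covariance, so they carry over unchanged; only the diagonal terms shrink to ρᵢσᵢ².
True-score variance = [0.68 + 0.85] − 0.6 = 1.53 − 0.6 = 0.93.
Reliability = 0.93 / 1.4 = 0.6643.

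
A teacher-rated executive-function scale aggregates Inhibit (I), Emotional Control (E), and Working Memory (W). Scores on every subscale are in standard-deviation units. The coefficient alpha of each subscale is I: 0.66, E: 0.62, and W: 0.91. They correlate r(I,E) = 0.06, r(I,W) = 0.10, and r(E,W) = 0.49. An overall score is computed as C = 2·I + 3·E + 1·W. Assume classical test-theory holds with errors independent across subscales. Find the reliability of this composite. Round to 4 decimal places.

Var(C) = 2² + 3² + 1 + 2·[6·0.06 + 2·0.10 + 3·0.49] = 14 + 4.06 = 18.06.
With uncorrelated errors the cross-covariances are all true-score covariance, so they carry over unchanged; only the diagonal terms shrink to ρᵢσᵢ².
True-score variance = [2²·0.66 + 3²·0.62 + 0.91] + 4.06 = 9.13 + 4.06 = 13.19.
Reliability = 13.19 / 18.06 = 0.7303.

0.7303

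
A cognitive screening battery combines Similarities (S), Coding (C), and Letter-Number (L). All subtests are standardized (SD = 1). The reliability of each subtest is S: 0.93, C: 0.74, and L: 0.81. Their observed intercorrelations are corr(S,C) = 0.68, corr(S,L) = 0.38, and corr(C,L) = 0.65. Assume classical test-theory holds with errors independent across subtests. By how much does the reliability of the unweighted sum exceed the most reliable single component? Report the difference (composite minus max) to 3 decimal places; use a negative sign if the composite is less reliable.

-0.011

Var(sum) = 3 + 3.42 = 6.42; true-score variance = 2.48 + 3.42 = 5.9; composite reliability = 0.9190.
Max component reliability = 0.9300.
Difference = 0.9190 − 0.9300 = -0.011.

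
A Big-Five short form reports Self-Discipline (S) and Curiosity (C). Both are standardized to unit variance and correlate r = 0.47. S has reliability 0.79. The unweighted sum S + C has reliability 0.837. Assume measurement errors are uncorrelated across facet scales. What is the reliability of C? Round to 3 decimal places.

Var(S+C) = 2 + 2·0.47 = 2.940.
True-score variance = ρ_S + ρ_C + 2·0.47, so 0.837 = (0.79 + ρ_C + 0.94) / 2.940.
ρ_C = 0.837·2.940 − 0.79 − 0.94 = 0.731.

0.731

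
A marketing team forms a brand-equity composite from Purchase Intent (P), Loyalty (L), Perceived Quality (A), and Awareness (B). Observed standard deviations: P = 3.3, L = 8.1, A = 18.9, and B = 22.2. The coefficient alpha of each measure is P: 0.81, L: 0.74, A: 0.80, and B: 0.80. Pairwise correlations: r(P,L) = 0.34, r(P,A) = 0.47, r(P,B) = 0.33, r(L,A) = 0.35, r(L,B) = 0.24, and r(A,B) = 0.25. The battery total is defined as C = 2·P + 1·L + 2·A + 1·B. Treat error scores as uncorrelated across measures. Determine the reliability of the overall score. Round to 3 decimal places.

0.869

Var(C) = 2²·3.3² + 8.1² + 2²·18.9² + 22.2² + 2·[2·3.3·8.1·0.34 + 4·3.3·18.9·0.47 + 2·3.3·22.2·0.33 + 2·8.1·18.9·0.35 + 8.1·22.2·0.24 + 2·18.9·22.2·0.25] = 2030.85 + 1087.79 = 3118.64.
Because errors are independent across components, Cov(Tᵢ,Tⱼ) = Cov(Xᵢ,Xⱼ); the off-diagonal part of the true-score variance is the same as above.
True-score variance = [2²·3.3²·0.81 + 8.1²·0.74 + 2²·18.9²·0.80 + 22.2²·0.80] + 1087.79 = 1621.18 + 1087.79 = 2708.97.
Reliability = 2708.97 / 3118.64 = 0.869.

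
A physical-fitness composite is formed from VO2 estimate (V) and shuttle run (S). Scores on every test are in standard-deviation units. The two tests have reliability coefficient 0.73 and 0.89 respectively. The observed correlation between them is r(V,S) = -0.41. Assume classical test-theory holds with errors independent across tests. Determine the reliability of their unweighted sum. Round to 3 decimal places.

Var(V+S) = 2 + 2·[(-0.41)] = 2 − 0.82 = 1.18.
Under uncorrelated errors the observed covariances equal the true-score covariances, so only the own-variance terms attenuate.
True-score variance = [0.73 + 0.89] − 0.82 = 1.62 − 0.82 = 0.8.
Reliability = 0.8 / 1.18 = 0.678.

0.678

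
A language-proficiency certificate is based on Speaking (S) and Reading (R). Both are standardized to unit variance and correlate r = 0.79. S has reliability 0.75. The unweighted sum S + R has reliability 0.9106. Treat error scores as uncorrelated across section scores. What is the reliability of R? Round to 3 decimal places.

0.930

Var(S+R) = 2 + 2·0.79 = 3.580.
True-score variance = ρ_S + ρ_R + 2·0.79, so 0.9106 = (0.75 + ρ_R + 1.58) / 3.580.
ρ_R = 0.9106·3.580 − 0.75 − 1.58 = 0.930.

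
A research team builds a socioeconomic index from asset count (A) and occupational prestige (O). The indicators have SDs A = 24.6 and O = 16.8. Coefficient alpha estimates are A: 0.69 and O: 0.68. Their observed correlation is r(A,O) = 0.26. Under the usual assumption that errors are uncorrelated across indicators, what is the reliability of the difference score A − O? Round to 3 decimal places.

Var(A−O) = 24.6² + 16.8² − 2·24.6·16.8·0.26 = 887.4 − 214.906 = 672.494.
With uncorrelated errors the cross-covariances are all true-score covariance, so they carry over unchanged; only the diagonal terms shrink to ρᵢσᵢ².
True-score variance = [24.6²·0.69 + 16.8²·0.68] − 214.906 = 609.484 − 214.906 = 394.578.
Reliability = 394.578 / 672.494 = 0.587.

0.587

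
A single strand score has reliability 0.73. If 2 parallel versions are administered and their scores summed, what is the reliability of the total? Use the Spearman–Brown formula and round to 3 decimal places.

0.844

ρ_k = kρ / (1 + (k−1)ρ) = 2·0.73 / (1 + 1·0.73) = 1.460 / 1.730 = 0.844.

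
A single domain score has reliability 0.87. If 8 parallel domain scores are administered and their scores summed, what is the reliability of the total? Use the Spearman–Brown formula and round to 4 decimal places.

0.9817

ρ_k = kρ / (1 + (k−1)ρ) = 8·0.87 / (1 + 7·0.87) = 6.960 / 7.090 = 0.9817.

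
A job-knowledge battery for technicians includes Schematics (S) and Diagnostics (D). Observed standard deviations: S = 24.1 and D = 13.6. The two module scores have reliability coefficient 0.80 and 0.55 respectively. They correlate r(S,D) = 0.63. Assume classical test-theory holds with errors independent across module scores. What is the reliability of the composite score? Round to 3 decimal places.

0.831

Var(S+D) = 24.1² + 13.6² + 2·[24.1·13.6·0.63] = 765.77 + 412.978 = 1178.75.
Because errors are independent across components, Cov(Tᵢ,Tⱼ) = Cov(Xᵢ,Xⱼ); the off-diagonal part of the true-score variance is the same as above.
True-score variance = [24.1²·0.80 + 13.6²·0.55] + 412.978 = 566.376 + 412.978 = 979.354.
Reliability = 979.354 / 1178.75 = 0.831.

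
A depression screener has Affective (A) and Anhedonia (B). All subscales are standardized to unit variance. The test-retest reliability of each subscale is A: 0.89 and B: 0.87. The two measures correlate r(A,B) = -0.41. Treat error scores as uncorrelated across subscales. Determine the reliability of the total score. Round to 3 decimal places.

0.797

Var(A+B) = 2 + 2·[(-0.41)] = 2 − 0.82 = 1.18.
Under uncorrelated errors the observed covariances equal the true-score covariances, so only the own-variance terms attenuate.
True-score variance = [0.89 + 0.87] − 0.82 = 1.76 − 0.82 = 0.94.
Reliability = 0.94 / 1.18 = 0.797.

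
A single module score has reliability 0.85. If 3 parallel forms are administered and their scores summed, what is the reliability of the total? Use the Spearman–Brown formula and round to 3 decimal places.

ρ_k = kρ / (1 + (k−1)ρ) = 3·0.85 / (1 + 2·0.85) = 2.550 / 2.700 = 0.944.

0.944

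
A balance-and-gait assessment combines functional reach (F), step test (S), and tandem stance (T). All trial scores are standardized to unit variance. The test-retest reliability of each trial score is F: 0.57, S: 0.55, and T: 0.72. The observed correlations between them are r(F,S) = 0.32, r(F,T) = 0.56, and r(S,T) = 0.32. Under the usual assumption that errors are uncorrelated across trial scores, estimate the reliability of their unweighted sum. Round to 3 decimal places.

Var(F+S+T) = 3 + 2·[0.32 + 0.56 + 0.32] = 3 + 2.4 = 5.4.
Under uncorrelated errors the observed covariances equal the true-score covariances, so only the own-variance terms attenuate.
True-score variance = [0.57 + 0.55 + 0.72] + 2.4 = 1.84 + 2.4 = 4.24.
Reliability = 4.24 / 5.4 = 0.785.

0.785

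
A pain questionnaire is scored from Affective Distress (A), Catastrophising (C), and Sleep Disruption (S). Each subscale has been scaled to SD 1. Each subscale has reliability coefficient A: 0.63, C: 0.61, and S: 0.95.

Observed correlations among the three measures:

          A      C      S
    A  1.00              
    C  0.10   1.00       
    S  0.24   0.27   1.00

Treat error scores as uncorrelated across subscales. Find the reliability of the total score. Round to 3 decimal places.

0.808

Var(A+C+S) = 3 + 2·[0.10 + 0.24 + 0.27] = 3 + 1.22 = 4.22.
Because errors are independent across components, Cov(Tᵢ,Tⱼ) = Cov(Xᵢ,Xⱼ); the off-diagonal part of the true-score variance is the same as above.
True-score variance = [0.63 + 0.61 + 0.95] + 1.22 = 2.19 + 1.22 = 3.41.
Reliability = 3.41 / 4.22 = 0.808.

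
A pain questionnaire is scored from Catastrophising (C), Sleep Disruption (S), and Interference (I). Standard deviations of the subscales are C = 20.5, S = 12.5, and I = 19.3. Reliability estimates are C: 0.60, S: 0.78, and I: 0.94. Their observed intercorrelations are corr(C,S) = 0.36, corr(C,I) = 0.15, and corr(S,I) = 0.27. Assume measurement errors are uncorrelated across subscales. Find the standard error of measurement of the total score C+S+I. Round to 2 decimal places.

14.99

Var(total) = 948.99 + 433.47 = 1382.46.
True-score variance = 724.166 + 433.47 = 1157.64, so reliability = 0.8374.
Error variance = 1382.46 − 1157.64 = 224.824; SEM = √224.824 = 14.99.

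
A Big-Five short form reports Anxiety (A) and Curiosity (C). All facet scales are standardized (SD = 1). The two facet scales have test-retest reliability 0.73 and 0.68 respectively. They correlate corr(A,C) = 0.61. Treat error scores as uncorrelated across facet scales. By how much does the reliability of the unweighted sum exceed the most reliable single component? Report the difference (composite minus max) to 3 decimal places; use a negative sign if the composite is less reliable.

0.087

Var(sum) = 2 + 1.22 = 3.22; true-score variance = 1.41 + 1.22 = 2.63; composite reliability = 0.8168.
Max component reliability = 0.7300.
Difference = 0.8168 − 0.7300 = 0.087.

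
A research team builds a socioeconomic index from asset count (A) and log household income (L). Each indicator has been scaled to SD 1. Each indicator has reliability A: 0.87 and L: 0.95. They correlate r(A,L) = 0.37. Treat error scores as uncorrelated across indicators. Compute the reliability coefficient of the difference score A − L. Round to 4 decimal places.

0.8571

Var(A−L) = 1 + 1 − 2·0.37 = 2 − 0.74 = 1.26.
With uncorrelated errors the cross-covariances are all true-score covariance, so they carry over unchanged; only the diagonal terms shrink to ρᵢσᵢ².
True-score variance = [0.87 + 0.95] − 0.74 = 1.82 − 0.74 = 1.08.
Reliability = 1.08 / 1.26 = 0.8571.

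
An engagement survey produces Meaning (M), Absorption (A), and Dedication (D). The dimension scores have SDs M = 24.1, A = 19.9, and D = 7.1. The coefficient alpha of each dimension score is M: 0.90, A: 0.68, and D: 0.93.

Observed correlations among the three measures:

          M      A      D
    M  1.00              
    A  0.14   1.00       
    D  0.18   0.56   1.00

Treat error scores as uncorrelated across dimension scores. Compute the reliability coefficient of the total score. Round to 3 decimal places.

0.864

Var(M+A+D) = 24.1² + 19.9² + 7.1² + 2·[24.1·19.9·0.14 + 24.1·7.1·0.18 + 19.9·7.1·0.56] = 1027.23 + 354.13 = 1381.36.
With uncorrelated errors the cross-covariances are all true-score covariance, so they carry over unchanged; only the diagonal terms shrink to ρᵢσᵢ².
True-score variance = [24.1²·0.90 + 19.9²·0.68 + 7.1²·0.93] + 354.13 = 838.897 + 354.13 = 1193.03.
Reliability = 1193.03 / 1381.36 = 0.864.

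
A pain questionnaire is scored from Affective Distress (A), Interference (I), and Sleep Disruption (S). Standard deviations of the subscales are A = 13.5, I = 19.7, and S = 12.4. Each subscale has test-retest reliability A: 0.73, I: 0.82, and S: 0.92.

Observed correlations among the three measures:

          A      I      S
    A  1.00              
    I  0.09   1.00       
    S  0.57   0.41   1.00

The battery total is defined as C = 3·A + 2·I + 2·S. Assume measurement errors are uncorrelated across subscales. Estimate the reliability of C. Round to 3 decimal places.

Var(C) = 3²·13.5² + 2²·19.7² + 2²·12.4² + 2·[6·13.5·19.7·0.09 + 6·13.5·12.4·0.57 + 4·19.7·12.4·0.41] = 3807.65 + 2233.48 = 6041.13.
With uncorrelated errors the cross-covariances are all true-score covariance, so they carry over unchanged; only the diagonal terms shrink to ρᵢσᵢ².
True-score variance = [3²·13.5²·0.73 + 2²·19.7²·0.82 + 2²·12.4²·0.92] + 2233.48 = 3036.15 + 2233.48 = 5269.63.
Reliability = 5269.63 / 6041.13 = 0.872.

0.872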